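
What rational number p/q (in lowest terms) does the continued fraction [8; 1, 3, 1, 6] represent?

299/34

a_0 = 8: 8/1
a_1 = 1: 9/1
a_2 = 3: 35/4
a_3 = 1: 44/5
a_4 = 6: 299/34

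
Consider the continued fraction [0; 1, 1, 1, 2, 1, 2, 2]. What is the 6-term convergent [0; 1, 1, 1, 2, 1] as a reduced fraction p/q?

Start with 1.
2 + 1/(1/1) = 2 + 1/1 = 3/1
1 + 1/(3/1) = 1 + 1/3 = 4/3
1 + 1/(4/3) = 1 + 3/4 = 7/4
1 + 1/(7/4) = 1 + 4/7 = 11/7
0 + 1/(11/7) = 0 + 7/11 = 7/11

7/11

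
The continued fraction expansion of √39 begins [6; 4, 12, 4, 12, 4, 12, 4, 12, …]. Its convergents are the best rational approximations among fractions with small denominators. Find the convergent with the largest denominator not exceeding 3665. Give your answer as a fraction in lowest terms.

List convergents until the denominator exceeds the bound:
a_0 = 6: 6/1  (≤ bound)
a_1 = 4: 25/4  (≤ bound)
a_2 = 12: 306/49  (≤ bound)
a_3 = 4: 1249/200  (≤ bound)
a_4 = 12: 15294/2449  (≤ bound)
a_5 = 4: 62425/9996  (> 3665, stop)

15294/2449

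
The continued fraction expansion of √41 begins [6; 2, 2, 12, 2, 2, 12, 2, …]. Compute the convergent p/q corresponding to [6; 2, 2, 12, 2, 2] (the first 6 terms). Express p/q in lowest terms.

2049/320

a_0 = 6: 6/1
a_1 = 2: 13/2
a_2 = 2: 32/5
a_3 = 12: 397/62
a_4 = 2: 826/129
a_5 = 2: 2049/320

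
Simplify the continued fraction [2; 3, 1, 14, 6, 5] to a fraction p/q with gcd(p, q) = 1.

4168/1849

Start with 5.
6 + 1/(5/1) = 6 + 1/5 = 31/5
14 + 1/(31/5) = 14 + 5/31 = 439/31
1 + 1/(439/31) = 1 + 31/439 = 470/439
3 + 1/(470/439) = 3 + 439/470 = 1849/470
2 + 1/(1849/470) = 2 + 470/1849 = 4168/1849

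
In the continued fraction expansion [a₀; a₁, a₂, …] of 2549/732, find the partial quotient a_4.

⌊2549/732⌋ = 3, remainder 353
⌊732/353⌋ = 2, remainder 26
⌊353/26⌋ = 13, remainder 15
⌊26/15⌋ = 1, remainder 11
⌊15/11⌋ = 1, remainder 4

1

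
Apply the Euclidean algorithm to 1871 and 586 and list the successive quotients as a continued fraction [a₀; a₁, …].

[3; 5, 5, 2, 1, 1, 1, 2]

1871 = 3·586 + 113, so a_0 = 3
586 = 5·113 + 21, so a_1 = 5
113 = 5·21 + 8, so a_2 = 5
21 = 2·8 + 5, so a_3 = 2
8 = 1·5 + 3, so a_4 = 1
5 = 1·3 + 2, so a_5 = 1
3 = 1·2 + 1, so a_6 = 1
2 = 2·1 + 0, so a_7 = 2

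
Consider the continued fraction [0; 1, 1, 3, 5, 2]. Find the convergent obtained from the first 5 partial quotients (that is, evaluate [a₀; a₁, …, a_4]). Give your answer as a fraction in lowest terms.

Start with 5.
3 + 1/(5/1) = 3 + 1/5 = 16/5
1 + 1/(16/5) = 1 + 5/16 = 21/16
1 + 1/(21/16) = 1 + 16/21 = 37/21
0 + 1/(37/21) = 0 + 21/37 = 21/37

21/37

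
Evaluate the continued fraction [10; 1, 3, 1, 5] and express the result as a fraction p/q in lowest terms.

313/29

Build up convergents one term at a time:
a_0 = 10: 10/1
a_1 = 1: 11/1
a_2 = 3: 43/4
a_3 = 1: 54/5
a_4 = 5: 313/29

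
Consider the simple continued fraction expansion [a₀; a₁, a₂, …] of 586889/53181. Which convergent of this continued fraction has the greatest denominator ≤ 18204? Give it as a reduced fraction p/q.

List convergents until the denominator exceeds the bound:
a_0 = 11: 11/1  (≤ bound)
a_1 = 28: 309/28  (≤ bound)
a_2 = 51: 15770/1429  (≤ bound)
a_3 = 3: 47619/4315  (≤ bound)
a_4 = 2: 111008/10059  (≤ bound)
a_5 = 1: 158627/14374  (≤ bound)
a_6 = 3: 586889/53181  (> 18204, stop)

158627/14374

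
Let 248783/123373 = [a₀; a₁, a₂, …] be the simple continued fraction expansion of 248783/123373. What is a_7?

38

248783 ÷ 123373 → quotient 2, remainder 2037
123373 ÷ 2037 → quotient 60, remainder 1153
2037 ÷ 1153 → quotient 1, remainder 884
1153 ÷ 884 → quotient 1, remainder 269
884 ÷ 269 → quotient 3, remainder 77
269 ÷ 77 → quotient 3, remainder 38
77 ÷ 38 → quotient 2, remainder 1
38 ÷ 1 → quotient 38, remainder 0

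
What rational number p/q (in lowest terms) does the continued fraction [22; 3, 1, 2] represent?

245/11

a_0 = 22: 22/1
a_1 = 3: 67/3
a_2 = 1: 89/4
a_3 = 2: 245/11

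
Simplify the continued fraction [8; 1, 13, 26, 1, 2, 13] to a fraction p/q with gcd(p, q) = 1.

133735/14978

Build up convergents one term at a time:
a_0 = 8: 8/1
a_1 = 1: 9/1
a_2 = 13: 125/14
a_3 = 26: 3259/365
a_4 = 1: 3384/379
a_5 = 2: 10027/1123
a_6 = 13: 133735/14978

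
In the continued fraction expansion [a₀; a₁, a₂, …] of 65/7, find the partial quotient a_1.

65 ÷ 7 → quotient 9, remainder 2
7 ÷ 2 → quotient 3, remainder 1

3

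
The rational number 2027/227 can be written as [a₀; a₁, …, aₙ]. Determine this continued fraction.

[8; 1, 13, 5, 3]

Repeatedly divide and take the remainder:
2027 ÷ 227 → quotient 8, remainder 211
227 ÷ 211 → quotient 1, remainder 16
211 ÷ 16 → quotient 13, remainder 3
16 ÷ 3 → quotient 5, remainder 1
3 ÷ 1 → quotient 3, remainder 0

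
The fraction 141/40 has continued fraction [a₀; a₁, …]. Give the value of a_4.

⌊141/40⌋ = 3, remainder 21
⌊40/21⌋ = 1, remainder 19
⌊21/19⌋ = 1, remainder 2
⌊19/2⌋ = 9, remainder 1
⌊2/1⌋ = 2, remainder 0

2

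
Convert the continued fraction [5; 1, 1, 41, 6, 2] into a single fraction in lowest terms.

5963/1083

Collapse the nested fraction from the inside out:
Start with 2.
6 + 1/(2/1) = 6 + 1/2 = 13/2
41 + 1/(13/2) = 41 + 2/13 = 535/13
1 + 1/(535/13) = 1 + 13/535 = 548/535
1 + 1/(548/535) = 1 + 535/548 = 1083/548
5 + 1/(1083/548) = 5 + 548/1083 = 5963/1083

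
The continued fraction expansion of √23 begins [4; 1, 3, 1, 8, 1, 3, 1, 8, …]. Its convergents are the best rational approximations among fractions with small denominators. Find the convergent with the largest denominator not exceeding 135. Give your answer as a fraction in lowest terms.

List convergents until the denominator exceeds the bound:
a_0 = 4: 4/1  (≤ bound)
a_1 = 1: 5/1  (≤ bound)
a_2 = 3: 19/4  (≤ bound)
a_3 = 1: 24/5  (≤ bound)
a_4 = 8: 211/44  (≤ bound)
a_5 = 1: 235/49  (≤ bound)
a_6 = 3: 916/191  (> 135, stop)

235/49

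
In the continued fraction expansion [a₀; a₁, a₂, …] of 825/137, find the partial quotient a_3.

2

Run the Euclidean algorithm, recording each quotient:
825 = 6·137 + 3, so a_0 = 6
137 = 45·3 + 2, so a_1 = 45
3 = 1·2 + 1, so a_2 = 1
2 = 2·1 + 0, so a_3 = 2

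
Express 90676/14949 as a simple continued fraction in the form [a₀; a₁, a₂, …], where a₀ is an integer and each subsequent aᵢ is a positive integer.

[6; 15, 4, 2, 15, 7]

Apply division with remainder until the remainder is 0:
⌊90676/14949⌋ = 6, remainder 982
⌊14949/982⌋ = 15, remainder 219
⌊982/219⌋ = 4, remainder 106
⌊219/106⌋ = 2, remainder 7
⌊106/7⌋ = 15, remainder 1
⌊7/1⌋ = 7, remainder 0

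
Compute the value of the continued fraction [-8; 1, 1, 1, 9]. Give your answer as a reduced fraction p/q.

-213/29

Build up convergents one term at a time:
a_0 = -8: -8/1
a_1 = 1: -7/1
a_2 = 1: -15/2
a_3 = 1: -22/3
a_4 = 9: -213/29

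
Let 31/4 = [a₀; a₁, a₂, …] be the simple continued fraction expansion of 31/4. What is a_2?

3

Repeatedly divide and take the remainder:
31 ÷ 4 → quotient 7, remainder 3
4 ÷ 3 → quotient 1, remainder 1
3 ÷ 1 → quotient 3, remainder 0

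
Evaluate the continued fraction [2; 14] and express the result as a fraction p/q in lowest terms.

29/14

Starting at the tail and folding back:
Start with 14.
2 + 1/(14/1) = 2 + 1/14 = 29/14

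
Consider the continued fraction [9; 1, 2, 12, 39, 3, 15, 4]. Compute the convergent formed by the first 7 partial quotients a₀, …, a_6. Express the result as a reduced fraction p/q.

648956/67071

a_0 = 9: 9/1
a_1 = 1: 10/1
a_2 = 2: 29/3
a_3 = 12: 358/37
a_4 = 39: 13991/1446
a_5 = 3: 42331/4375
a_6 = 15: 648956/67071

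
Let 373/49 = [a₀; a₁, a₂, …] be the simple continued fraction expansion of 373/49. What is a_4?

373 ÷ 49 → quotient 7, remainder 30
49 ÷ 30 → quotient 1, remainder 19
30 ÷ 19 → quotient 1, remainder 11
19 ÷ 11 → quotient 1, remainder 8
11 ÷ 8 → quotient 1, remainder 3

1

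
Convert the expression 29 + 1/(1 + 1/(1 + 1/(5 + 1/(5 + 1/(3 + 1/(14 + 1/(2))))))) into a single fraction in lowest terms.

Collapse the nested fraction from the inside out:
Start with 2.
14 + 1/(2/1) = 14 + 1/2 = 29/2
3 + 1/(29/2) = 3 + 2/29 = 89/29
5 + 1/(89/29) = 5 + 29/89 = 474/89
5 + 1/(474/89) = 5 + 89/474 = 2459/474
1 + 1/(2459/474) = 1 + 474/2459 = 2933/2459
1 + 1/(2933/2459) = 1 + 2459/2933 = 5392/2933
29 + 1/(5392/2933) = 29 + 2933/5392 = 159301/5392

159301/5392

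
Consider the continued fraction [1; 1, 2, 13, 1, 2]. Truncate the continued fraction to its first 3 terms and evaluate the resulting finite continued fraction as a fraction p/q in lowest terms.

Start with 2.
1 + 1/(2/1) = 1 + 1/2 = 3/2
1 + 1/(3/2) = 1 + 2/3 = 5/3

5/3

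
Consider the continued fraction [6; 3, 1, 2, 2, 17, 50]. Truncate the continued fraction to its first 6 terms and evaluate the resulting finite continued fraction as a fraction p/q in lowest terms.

2840/453

Use the convergent recurrence hₖ = aₖ·hₖ₋₁ + hₖ₋₂ (and likewise for the denominators kₖ):
a_0 = 6: 6/1
a_1 = 3: 19/3
a_2 = 1: 25/4
a_3 = 2: 69/11
a_4 = 2: 163/26
a_5 = 17: 2840/453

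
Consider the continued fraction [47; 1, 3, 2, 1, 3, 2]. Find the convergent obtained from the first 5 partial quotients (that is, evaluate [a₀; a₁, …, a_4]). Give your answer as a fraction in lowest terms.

621/13

Use the convergent recurrence hₖ = aₖ·hₖ₋₁ + hₖ₋₂ (and likewise for the denominators kₖ):
a_0 = 47: 47/1
a_1 = 1: 48/1
a_2 = 3: 191/4
a_3 = 2: 430/9
a_4 = 1: 621/13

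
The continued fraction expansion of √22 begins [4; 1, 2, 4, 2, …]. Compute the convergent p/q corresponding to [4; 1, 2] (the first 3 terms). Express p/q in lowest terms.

14/3

Compute successive convergents:
a_0 = 4: 4/1
a_1 = 1: 5/1
a_2 = 2: 14/3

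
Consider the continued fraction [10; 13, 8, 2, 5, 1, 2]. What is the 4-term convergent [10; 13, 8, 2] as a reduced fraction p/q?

2247/223

Starting at the tail and folding back:
Start with 2.
8 + 1/(2/1) = 8 + 1/2 = 17/2
13 + 1/(17/2) = 13 + 2/17 = 223/17
10 + 1/(223/17) = 10 + 17/223 = 2247/223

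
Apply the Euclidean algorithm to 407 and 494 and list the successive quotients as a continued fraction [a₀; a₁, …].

[0; 1, 4, 1, 2, 9, 3]

407 = 0·494 + 407, so a_0 = 0
494 = 1·407 + 87, so a_1 = 1
407 = 4·87 + 59, so a_2 = 4
87 = 1·59 + 28, so a_3 = 1
59 = 2·28 + 3, so a_4 = 2
28 = 9·3 + 1, so a_5 = 9
3 = 3·1 + 0, so a_6 = 3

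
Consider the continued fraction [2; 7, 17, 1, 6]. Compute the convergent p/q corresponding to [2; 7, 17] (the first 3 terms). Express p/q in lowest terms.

Start with 17.
7 + 1/(17/1) = 7 + 1/17 = 120/17
2 + 1/(120/17) = 2 + 17/120 = 257/120

257/120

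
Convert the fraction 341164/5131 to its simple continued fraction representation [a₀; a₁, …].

[66; 2, 26, 1, 1, 47]

Repeatedly divide and take the remainder:
341164 = 66·5131 + 2518, so a_0 = 66
5131 = 2·2518 + 95, so a_1 = 2
2518 = 26·95 + 48, so a_2 = 26
95 = 1·48 + 47, so a_3 = 1
48 = 1·47 + 1, so a_4 = 1
47 = 47·1 + 0, so a_5 = 47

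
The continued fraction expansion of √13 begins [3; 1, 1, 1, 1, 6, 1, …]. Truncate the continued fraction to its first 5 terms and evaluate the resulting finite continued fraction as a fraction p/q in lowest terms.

a_0 = 3: 3/1
a_1 = 1: 4/1
a_2 = 1: 7/2
a_3 = 1: 11/3
a_4 = 1: 18/5

18/5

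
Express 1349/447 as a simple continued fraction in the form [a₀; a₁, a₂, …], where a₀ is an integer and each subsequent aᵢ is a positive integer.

⌊1349/447⌋ = 3, remainder 8
⌊447/8⌋ = 55, remainder 7
⌊8/7⌋ = 1, remainder 1
⌊7/1⌋ = 7, remainder 0

[3; 55, 1, 7]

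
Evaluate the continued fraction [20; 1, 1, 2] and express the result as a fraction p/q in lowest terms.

103/5

a_0 = 20: 20/1
a_1 = 1: 21/1
a_2 = 1: 41/2
a_3 = 2: 103/5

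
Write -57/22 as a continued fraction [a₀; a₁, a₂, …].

[-3; 2, 2, 4]

Apply division with remainder until the remainder is 0:
⌊-57/22⌋ = -3, remainder 9
⌊22/9⌋ = 2, remainder 4
⌊9/4⌋ = 2, remainder 1
⌊4/1⌋ = 4, remainder 0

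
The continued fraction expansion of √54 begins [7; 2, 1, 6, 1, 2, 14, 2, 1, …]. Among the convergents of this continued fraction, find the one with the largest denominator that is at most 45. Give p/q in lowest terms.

a_0 = 7: 7/1  (≤ bound)
a_1 = 2: 15/2  (≤ bound)
a_2 = 1: 22/3  (≤ bound)
a_3 = 6: 147/20  (≤ bound)
a_4 = 1: 169/23  (≤ bound)
a_5 = 2: 485/66  (> 45, stop)

169/23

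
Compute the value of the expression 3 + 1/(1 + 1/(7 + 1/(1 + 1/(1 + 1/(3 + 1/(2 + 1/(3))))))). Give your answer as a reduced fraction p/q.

1829/471

a_0 = 3: 3/1
a_1 = 1: 4/1
a_2 = 7: 31/8
a_3 = 1: 35/9
a_4 = 1: 66/17
a_5 = 3: 233/60
a_6 = 2: 532/137
a_7 = 3: 1829/471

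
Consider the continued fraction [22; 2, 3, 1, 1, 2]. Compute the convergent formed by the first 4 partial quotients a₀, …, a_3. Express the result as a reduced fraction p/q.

a_0 = 22: 22/1
a_1 = 2: 45/2
a_2 = 3: 157/7
a_3 = 1: 202/9

202/9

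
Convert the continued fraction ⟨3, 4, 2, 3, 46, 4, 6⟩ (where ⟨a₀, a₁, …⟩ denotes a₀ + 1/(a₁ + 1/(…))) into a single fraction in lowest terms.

Start with 6.
4 + 1/(6/1) = 4 + 1/6 = 25/6
46 + 1/(25/6) = 46 + 6/25 = 1156/25
3 + 1/(1156/25) = 3 + 25/1156 = 3493/1156
2 + 1/(3493/1156) = 2 + 1156/3493 = 8142/3493
4 + 1/(8142/3493) = 4 + 3493/8142 = 36061/8142
3 + 1/(36061/8142) = 3 + 8142/36061 = 116325/36061

116325/36061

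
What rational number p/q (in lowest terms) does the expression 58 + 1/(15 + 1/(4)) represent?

3542/61

Compute successive convergents:
a_0 = 58: 58/1
a_1 = 15: 871/15
a_2 = 4: 3542/61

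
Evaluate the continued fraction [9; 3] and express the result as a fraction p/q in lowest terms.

28/3

a_0 = 9: 9/1
a_1 = 3: 28/3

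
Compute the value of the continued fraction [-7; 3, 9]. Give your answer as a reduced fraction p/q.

-187/28

Starting at the tail and folding back:
Start with 9.
3 + 1/(9/1) = 3 + 1/9 = 28/9
-7 + 1/(28/9) = -7 + 9/28 = -187/28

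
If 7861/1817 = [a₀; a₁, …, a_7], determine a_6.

1

Run the Euclidean algorithm, recording each quotient:
⌊7861/1817⌋ = 4, remainder 593
⌊1817/593⌋ = 3, remainder 38
⌊593/38⌋ = 15, remainder 23
⌊38/23⌋ = 1, remainder 15
⌊23/15⌋ = 1, remainder 8
⌊15/8⌋ = 1, remainder 7
⌊8/7⌋ = 1, remainder 1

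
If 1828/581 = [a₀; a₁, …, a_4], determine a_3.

5

1828 = 3·581 + 85, so a_0 = 3
581 = 6·85 + 71, so a_1 = 6
85 = 1·71 + 14, so a_2 = 1
71 = 5·14 + 1, so a_3 = 5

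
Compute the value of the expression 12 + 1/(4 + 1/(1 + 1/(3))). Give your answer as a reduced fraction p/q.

Collapse the nested fraction from the inside out:
Start with 3.
1 + 1/(3/1) = 1 + 1/3 = 4/3
4 + 1/(4/3) = 4 + 3/4 = 19/4
12 + 1/(19/4) = 12 + 4/19 = 232/19

232/19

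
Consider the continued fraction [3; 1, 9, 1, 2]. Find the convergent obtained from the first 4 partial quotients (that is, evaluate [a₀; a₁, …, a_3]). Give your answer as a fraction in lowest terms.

43/11

Start with 1.
9 + 1/(1/1) = 9 + 1/1 = 10/1
1 + 1/(10/1) = 1 + 1/10 = 11/10
3 + 1/(11/10) = 3 + 10/11 = 43/11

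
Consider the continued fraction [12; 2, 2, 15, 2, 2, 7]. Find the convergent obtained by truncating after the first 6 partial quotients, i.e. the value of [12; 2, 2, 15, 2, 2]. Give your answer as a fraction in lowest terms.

4899/395

Collapse the nested fraction from the inside out:
Start with 2.
2 + 1/(2/1) = 2 + 1/2 = 5/2
15 + 1/(5/2) = 15 + 2/5 = 77/5
2 + 1/(77/5) = 2 + 5/77 = 159/77
2 + 1/(159/77) = 2 + 77/159 = 395/159
12 + 1/(395/159) = 12 + 159/395 = 4899/395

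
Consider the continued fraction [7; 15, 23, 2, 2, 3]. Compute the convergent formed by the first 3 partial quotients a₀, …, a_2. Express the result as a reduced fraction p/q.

2445/346

Starting at the tail and folding back:
Start with 23.
15 + 1/(23/1) = 15 + 1/23 = 346/23
7 + 1/(346/23) = 7 + 23/346 = 2445/346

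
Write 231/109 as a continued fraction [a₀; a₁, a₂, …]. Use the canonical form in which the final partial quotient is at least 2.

[2; 8, 2, 1, 1, 2]

231 ÷ 109 → quotient 2, remainder 13
109 ÷ 13 → quotient 8, remainder 5
13 ÷ 5 → quotient 2, remainder 3
5 ÷ 3 → quotient 1, remainder 2
3 ÷ 2 → quotient 1, remainder 1
2 ÷ 1 → quotient 2, remainder 0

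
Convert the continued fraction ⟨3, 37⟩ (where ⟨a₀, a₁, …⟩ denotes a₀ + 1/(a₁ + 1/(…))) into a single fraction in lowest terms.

a_0 = 3: 3/1
a_1 = 37: 112/37

112/37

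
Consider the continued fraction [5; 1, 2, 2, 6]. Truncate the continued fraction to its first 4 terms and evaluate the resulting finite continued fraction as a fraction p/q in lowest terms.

Use the convergent recurrence hₖ = aₖ·hₖ₋₁ + hₖ₋₂ (and likewise for the denominators kₖ):
a_0 = 5: 5/1
a_1 = 1: 6/1
a_2 = 2: 17/3
a_3 = 2: 40/7

40/7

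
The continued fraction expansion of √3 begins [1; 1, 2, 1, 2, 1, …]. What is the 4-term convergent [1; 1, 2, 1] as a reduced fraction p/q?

a_0 = 1: 1/1
a_1 = 1: 2/1
a_2 = 2: 5/3
a_3 = 1: 7/4

7/4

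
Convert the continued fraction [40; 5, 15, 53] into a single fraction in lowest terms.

162116/4033

Start with 53.
15 + 1/(53/1) = 15 + 1/53 = 796/53
5 + 1/(796/53) = 5 + 53/796 = 4033/796
40 + 1/(4033/796) = 40 + 796/4033 = 162116/4033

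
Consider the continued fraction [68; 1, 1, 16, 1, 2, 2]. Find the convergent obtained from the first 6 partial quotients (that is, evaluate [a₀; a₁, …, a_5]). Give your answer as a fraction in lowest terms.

7057/103

Work from the innermost term outward:
Start with 2.
1 + 1/(2/1) = 1 + 1/2 = 3/2
16 + 1/(3/2) = 16 + 2/3 = 50/3
1 + 1/(50/3) = 1 + 3/50 = 53/50
1 + 1/(53/50) = 1 + 50/53 = 103/53
68 + 1/(103/53) = 68 + 53/103 = 7057/103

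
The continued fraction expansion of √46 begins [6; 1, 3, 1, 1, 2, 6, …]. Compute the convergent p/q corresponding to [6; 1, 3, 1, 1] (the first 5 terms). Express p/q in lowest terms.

Work from the innermost term outward:
Start with 1.
1 + 1/(1/1) = 1 + 1/1 = 2/1
3 + 1/(2/1) = 3 + 1/2 = 7/2
1 + 1/(7/2) = 1 + 2/7 = 9/7
6 + 1/(9/7) = 6 + 7/9 = 61/9

61/9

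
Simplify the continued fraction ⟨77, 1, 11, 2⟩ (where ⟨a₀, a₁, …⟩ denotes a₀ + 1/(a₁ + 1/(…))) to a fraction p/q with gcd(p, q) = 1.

1948/25

Starting at the tail and folding back:
Start with 2.
11 + 1/(2/1) = 11 + 1/2 = 23/2
1 + 1/(23/2) = 1 + 2/23 = 25/23
77 + 1/(25/23) = 77 + 23/25 = 1948/25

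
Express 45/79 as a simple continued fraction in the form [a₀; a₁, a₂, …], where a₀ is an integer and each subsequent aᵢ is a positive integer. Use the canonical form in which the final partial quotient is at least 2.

Run the Euclidean algorithm, recording each quotient:
45 = 0·79 + 45, so a_0 = 0
79 = 1·45 + 34, so a_1 = 1
45 = 1·34 + 11, so a_2 = 1
34 = 3·11 + 1, so a_3 = 3
11 = 11·1 + 0, so a_4 = 11

[0; 1, 1, 3, 11]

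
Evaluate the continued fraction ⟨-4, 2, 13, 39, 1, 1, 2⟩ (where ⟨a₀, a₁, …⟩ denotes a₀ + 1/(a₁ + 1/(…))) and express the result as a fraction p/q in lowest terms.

Collapse the nested fraction from the inside out:
Start with 2.
1 + 1/(2/1) = 1 + 1/2 = 3/2
1 + 1/(3/2) = 1 + 2/3 = 5/3
39 + 1/(5/3) = 39 + 3/5 = 198/5
13 + 1/(198/5) = 13 + 5/198 = 2579/198
2 + 1/(2579/198) = 2 + 198/2579 = 5356/2579
-4 + 1/(5356/2579) = -4 + 2579/5356 = -18845/5356

-18845/5356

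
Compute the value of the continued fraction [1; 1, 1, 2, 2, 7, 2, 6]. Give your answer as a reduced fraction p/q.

Compute successive convergents:
a_0 = 1: 1/1
a_1 = 1: 2/1
a_2 = 1: 3/2
a_3 = 2: 8/5
a_4 = 2: 19/12
a_5 = 7: 141/89
a_6 = 2: 301/190
a_7 = 6: 1947/1229

1947/1229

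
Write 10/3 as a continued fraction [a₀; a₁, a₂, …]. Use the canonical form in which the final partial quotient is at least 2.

[3; 3]

10 = 3·3 + 1, so a_0 = 3
3 = 3·1 + 0, so a_1 = 3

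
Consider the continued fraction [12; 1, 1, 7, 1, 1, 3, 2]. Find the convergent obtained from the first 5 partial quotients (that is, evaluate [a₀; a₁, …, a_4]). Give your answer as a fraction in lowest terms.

Start with 1.
7 + 1/(1/1) = 7 + 1/1 = 8/1
1 + 1/(8/1) = 1 + 1/8 = 9/8
1 + 1/(9/8) = 1 + 8/9 = 17/9
12 + 1/(17/9) = 12 + 9/17 = 213/17

213/17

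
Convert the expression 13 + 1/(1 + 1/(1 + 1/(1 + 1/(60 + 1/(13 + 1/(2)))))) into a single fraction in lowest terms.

67231/4920

Work from the innermost term outward:
Start with 2.
13 + 1/(2/1) = 13 + 1/2 = 27/2
60 + 1/(27/2) = 60 + 2/27 = 1622/27
1 + 1/(1622/27) = 1 + 27/1622 = 1649/1622
1 + 1/(1649/1622) = 1 + 1622/1649 = 3271/1649
1 + 1/(3271/1649) = 1 + 1649/3271 = 4920/3271
13 + 1/(4920/3271) = 13 + 3271/4920 = 67231/4920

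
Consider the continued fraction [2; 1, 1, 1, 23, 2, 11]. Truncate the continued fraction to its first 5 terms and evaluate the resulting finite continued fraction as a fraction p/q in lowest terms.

189/71

Build up convergents one term at a time:
a_0 = 2: 2/1
a_1 = 1: 3/1
a_2 = 1: 5/2
a_3 = 1: 8/3
a_4 = 23: 189/71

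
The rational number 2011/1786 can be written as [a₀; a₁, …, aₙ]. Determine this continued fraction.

⌊2011/1786⌋ = 1, remainder 225
⌊1786/225⌋ = 7, remainder 211
⌊225/211⌋ = 1, remainder 14
⌊211/14⌋ = 15, remainder 1
⌊14/1⌋ = 14, remainder 0

[1; 7, 1, 15, 14]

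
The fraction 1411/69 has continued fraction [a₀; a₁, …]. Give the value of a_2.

4

1411 ÷ 69 → quotient 20, remainder 31
69 ÷ 31 → quotient 2, remainder 7
31 ÷ 7 → quotient 4, remainder 3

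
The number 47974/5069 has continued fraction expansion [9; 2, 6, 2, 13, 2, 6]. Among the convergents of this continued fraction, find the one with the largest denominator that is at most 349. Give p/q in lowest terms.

265/28

List convergents until the denominator exceeds the bound:
a_0 = 9: 9/1  (≤ bound)
a_1 = 2: 19/2  (≤ bound)
a_2 = 6: 123/13  (≤ bound)
a_3 = 2: 265/28  (≤ bound)
a_4 = 13: 3568/377  (> 349, stop)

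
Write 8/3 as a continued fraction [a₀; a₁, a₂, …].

8 ÷ 3 → quotient 2, remainder 2
3 ÷ 2 → quotient 1, remainder 1
2 ÷ 1 → quotient 2, remainder 0

[2; 1, 2]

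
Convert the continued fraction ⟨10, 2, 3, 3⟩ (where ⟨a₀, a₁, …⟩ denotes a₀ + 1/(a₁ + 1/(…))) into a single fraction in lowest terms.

240/23

Work from the innermost term outward:
Start with 3.
3 + 1/(3/1) = 3 + 1/3 = 10/3
2 + 1/(10/3) = 2 + 3/10 = 23/10
10 + 1/(23/10) = 10 + 10/23 = 240/23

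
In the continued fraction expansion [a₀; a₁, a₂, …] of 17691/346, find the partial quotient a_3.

2

Apply division with remainder until the remainder is 0:
17691 = 51·346 + 45, so a_0 = 51
346 = 7·45 + 31, so a_1 = 7
45 = 1·31 + 14, so a_2 = 1
31 = 2·14 + 3, so a_3 = 2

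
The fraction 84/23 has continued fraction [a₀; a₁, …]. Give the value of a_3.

1

⌊84/23⌋ = 3, remainder 15
⌊23/15⌋ = 1, remainder 8
⌊15/8⌋ = 1, remainder 7
⌊8/7⌋ = 1, remainder 1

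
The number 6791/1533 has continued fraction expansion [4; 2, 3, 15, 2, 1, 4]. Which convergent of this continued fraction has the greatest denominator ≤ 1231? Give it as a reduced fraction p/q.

1453/328

List convergents until the denominator exceeds the bound:
a_0 = 4: 4/1  (≤ bound)
a_1 = 2: 9/2  (≤ bound)
a_2 = 3: 31/7  (≤ bound)
a_3 = 15: 474/107  (≤ bound)
a_4 = 2: 979/221  (≤ bound)
a_5 = 1: 1453/328  (≤ bound)
a_6 = 4: 6791/1533  (> 1231, stop)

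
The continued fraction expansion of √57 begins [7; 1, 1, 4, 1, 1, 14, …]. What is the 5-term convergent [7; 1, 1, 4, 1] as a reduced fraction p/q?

Start with 1.
4 + 1/(1/1) = 4 + 1/1 = 5/1
1 + 1/(5/1) = 1 + 1/5 = 6/5
1 + 1/(6/5) = 1 + 5/6 = 11/6
7 + 1/(11/6) = 7 + 6/11 = 83/11

83/11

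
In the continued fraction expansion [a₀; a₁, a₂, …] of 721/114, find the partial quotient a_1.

⌊721/114⌋ = 6, remainder 37
⌊114/37⌋ = 3, remainder 3

3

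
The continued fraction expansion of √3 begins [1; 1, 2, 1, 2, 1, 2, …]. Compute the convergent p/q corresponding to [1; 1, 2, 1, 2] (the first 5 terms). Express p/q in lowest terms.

19/11

a_0 = 1: 1/1
a_1 = 1: 2/1
a_2 = 2: 5/3
a_3 = 1: 7/4
a_4 = 2: 19/11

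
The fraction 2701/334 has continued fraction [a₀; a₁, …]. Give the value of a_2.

2701 ÷ 334 → quotient 8, remainder 29
334 ÷ 29 → quotient 11, remainder 15
29 ÷ 15 → quotient 1, remainder 14

1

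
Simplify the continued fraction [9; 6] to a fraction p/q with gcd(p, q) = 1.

55/6

Start with 6.
9 + 1/(6/1) = 9 + 1/6 = 55/6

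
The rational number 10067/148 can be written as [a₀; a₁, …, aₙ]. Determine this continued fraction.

10067 ÷ 148 → quotient 68, remainder 3
148 ÷ 3 → quotient 49, remainder 1
3 ÷ 1 → quotient 3, remainder 0

[68; 49, 3]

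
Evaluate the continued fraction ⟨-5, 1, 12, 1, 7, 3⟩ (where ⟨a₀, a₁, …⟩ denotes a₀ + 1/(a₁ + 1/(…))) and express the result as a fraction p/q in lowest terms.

-1413/347

Start with 3.
7 + 1/(3/1) = 7 + 1/3 = 22/3
1 + 1/(22/3) = 1 + 3/22 = 25/22
12 + 1/(25/22) = 12 + 22/25 = 322/25
1 + 1/(322/25) = 1 + 25/322 = 347/322
-5 + 1/(347/322) = -5 + 322/347 = -1413/347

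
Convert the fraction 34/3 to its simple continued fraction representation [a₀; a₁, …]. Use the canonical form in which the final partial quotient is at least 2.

34 ÷ 3 → quotient 11, remainder 1
3 ÷ 1 → quotient 3, remainder 0

[11; 3]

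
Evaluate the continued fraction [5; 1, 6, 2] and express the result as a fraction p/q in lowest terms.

a_0 = 5: 5/1
a_1 = 1: 6/1
a_2 = 6: 41/7
a_3 = 2: 88/15

88/15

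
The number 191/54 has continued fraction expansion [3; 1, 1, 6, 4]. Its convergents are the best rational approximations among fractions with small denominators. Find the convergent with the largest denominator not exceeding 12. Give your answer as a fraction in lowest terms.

a_0 = 3: 3/1  (≤ bound)
a_1 = 1: 4/1  (≤ bound)
a_2 = 1: 7/2  (≤ bound)
a_3 = 6: 46/13  (> 12, stop)

7/2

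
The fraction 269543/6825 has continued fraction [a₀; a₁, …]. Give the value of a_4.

Run the Euclidean algorithm, recording each quotient:
269543 = 39·6825 + 3368, so a_0 = 39
6825 = 2·3368 + 89, so a_1 = 2
3368 = 37·89 + 75, so a_2 = 37
89 = 1·75 + 14, so a_3 = 1
75 = 5·14 + 5, so a_4 = 5

5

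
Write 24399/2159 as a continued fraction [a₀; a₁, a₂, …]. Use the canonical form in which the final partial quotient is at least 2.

Apply division with remainder until the remainder is 0:
24399 = 11·2159 + 650, so a_0 = 11
2159 = 3·650 + 209, so a_1 = 3
650 = 3·209 + 23, so a_2 = 3
209 = 9·23 + 2, so a_3 = 9
23 = 11·2 + 1, so a_4 = 11
2 = 2·1 + 0, so a_5 = 2

[11; 3, 3, 9, 11, 2]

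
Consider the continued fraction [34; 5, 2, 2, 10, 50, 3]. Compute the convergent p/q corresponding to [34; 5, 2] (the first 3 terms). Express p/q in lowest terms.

376/11

a_0 = 34: 34/1
a_1 = 5: 171/5
a_2 = 2: 376/11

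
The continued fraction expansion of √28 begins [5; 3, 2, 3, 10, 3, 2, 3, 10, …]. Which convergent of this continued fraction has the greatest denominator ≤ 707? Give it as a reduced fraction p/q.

a_0 = 5: 5/1  (≤ bound)
a_1 = 3: 16/3  (≤ bound)
a_2 = 2: 37/7  (≤ bound)
a_3 = 3: 127/24  (≤ bound)
a_4 = 10: 1307/247  (≤ bound)
a_5 = 3: 4048/765  (> 707, stop)

1307/247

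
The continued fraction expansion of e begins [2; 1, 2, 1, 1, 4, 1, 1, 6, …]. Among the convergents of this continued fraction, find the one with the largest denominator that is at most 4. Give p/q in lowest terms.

a_0 = 2: 2/1  (≤ bound)
a_1 = 1: 3/1  (≤ bound)
a_2 = 2: 8/3  (≤ bound)
a_3 = 1: 11/4  (≤ bound)
a_4 = 1: 19/7  (> 4, stop)

11/4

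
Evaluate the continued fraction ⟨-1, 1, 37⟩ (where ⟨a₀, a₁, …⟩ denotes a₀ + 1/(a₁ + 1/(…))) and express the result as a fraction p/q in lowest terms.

-1/38

Start with 37.
1 + 1/(37/1) = 1 + 1/37 = 38/37
-1 + 1/(38/37) = -1 + 37/38 = -1/38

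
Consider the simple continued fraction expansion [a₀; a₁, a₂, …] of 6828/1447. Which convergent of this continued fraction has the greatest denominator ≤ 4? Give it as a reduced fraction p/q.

a_0 = 4: 4/1  (≤ bound)
a_1 = 1: 5/1  (≤ bound)
a_2 = 2: 14/3  (≤ bound)
a_3 = 1: 19/4  (≤ bound)
a_4 = 1: 33/7  (> 4, stop)

19/4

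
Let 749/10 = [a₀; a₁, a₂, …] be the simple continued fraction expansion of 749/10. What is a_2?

9

⌊749/10⌋ = 74, remainder 9
⌊10/9⌋ = 1, remainder 1
⌊9/1⌋ = 9, remainder 0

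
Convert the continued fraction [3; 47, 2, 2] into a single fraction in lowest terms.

716/237

Start with 2.
2 + 1/(2/1) = 2 + 1/2 = 5/2
47 + 1/(5/2) = 47 + 2/5 = 237/5
3 + 1/(237/5) = 3 + 5/237 = 716/237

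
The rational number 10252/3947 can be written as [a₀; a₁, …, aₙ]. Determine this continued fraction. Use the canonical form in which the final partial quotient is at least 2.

10252 = 2·3947 + 2358, so a_0 = 2
3947 = 1·2358 + 1589, so a_1 = 1
2358 = 1·1589 + 769, so a_2 = 1
1589 = 2·769 + 51, so a_3 = 2
769 = 15·51 + 4, so a_4 = 15
51 = 12·4 + 3, so a_5 = 12
4 = 1·3 + 1, so a_6 = 1
3 = 3·1 + 0, so a_7 = 3

[2; 1, 1, 2, 15, 12, 1, 3]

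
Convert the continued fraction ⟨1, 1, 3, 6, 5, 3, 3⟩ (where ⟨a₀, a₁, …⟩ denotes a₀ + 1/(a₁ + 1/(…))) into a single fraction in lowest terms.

2402/1365

a_0 = 1: 1/1
a_1 = 1: 2/1
a_2 = 3: 7/4
a_3 = 6: 44/25
a_4 = 5: 227/129
a_5 = 3: 725/412
a_6 = 3: 2402/1365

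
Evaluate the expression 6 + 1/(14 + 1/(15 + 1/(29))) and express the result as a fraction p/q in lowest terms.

Collapse the nested fraction from the inside out:
Start with 29.
15 + 1/(29/1) = 15 + 1/29 = 436/29
14 + 1/(436/29) = 14 + 29/436 = 6133/436
6 + 1/(6133/436) = 6 + 436/6133 = 37234/6133

37234/6133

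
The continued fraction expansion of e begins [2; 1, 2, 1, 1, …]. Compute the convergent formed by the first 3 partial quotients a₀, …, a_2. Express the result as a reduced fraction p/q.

a_0 = 2: 2/1
a_1 = 1: 3/1
a_2 = 2: 8/3

8/3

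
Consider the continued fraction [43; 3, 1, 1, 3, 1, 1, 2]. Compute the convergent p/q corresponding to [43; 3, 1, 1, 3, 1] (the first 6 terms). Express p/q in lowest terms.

1385/32

a_0 = 43: 43/1
a_1 = 3: 130/3
a_2 = 1: 173/4
a_3 = 1: 303/7
a_4 = 3: 1082/25
a_5 = 1: 1385/32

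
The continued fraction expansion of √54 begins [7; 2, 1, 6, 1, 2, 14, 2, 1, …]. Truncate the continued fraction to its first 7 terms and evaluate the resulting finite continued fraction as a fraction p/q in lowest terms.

Starting at the tail and folding back:
Start with 14.
2 + 1/(14/1) = 2 + 1/14 = 29/14
1 + 1/(29/14) = 1 + 14/29 = 43/29
6 + 1/(43/29) = 6 + 29/43 = 287/43
1 + 1/(287/43) = 1 + 43/287 = 330/287
2 + 1/(330/287) = 2 + 287/330 = 947/330
7 + 1/(947/330) = 7 + 330/947 = 6959/947

6959/947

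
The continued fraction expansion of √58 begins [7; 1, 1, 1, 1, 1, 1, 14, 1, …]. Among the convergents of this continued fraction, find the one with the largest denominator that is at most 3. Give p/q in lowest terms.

List convergents until the denominator exceeds the bound:
a_0 = 7: 7/1  (≤ bound)
a_1 = 1: 8/1  (≤ bound)
a_2 = 1: 15/2  (≤ bound)
a_3 = 1: 23/3  (≤ bound)
a_4 = 1: 38/5  (> 3, stop)

23/3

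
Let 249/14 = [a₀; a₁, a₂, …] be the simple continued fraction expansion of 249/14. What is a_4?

Repeatedly divide and take the remainder:
⌊249/14⌋ = 17, remainder 11
⌊14/11⌋ = 1, remainder 3
⌊11/3⌋ = 3, remainder 2
⌊3/2⌋ = 1, remainder 1
⌊2/1⌋ = 2, remainder 0

2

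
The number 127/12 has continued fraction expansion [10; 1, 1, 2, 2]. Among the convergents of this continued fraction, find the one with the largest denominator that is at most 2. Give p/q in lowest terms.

List convergents until the denominator exceeds the bound:
a_0 = 10: 10/1  (≤ bound)
a_1 = 1: 11/1  (≤ bound)
a_2 = 1: 21/2  (≤ bound)
a_3 = 2: 53/5  (> 2, stop)

21/2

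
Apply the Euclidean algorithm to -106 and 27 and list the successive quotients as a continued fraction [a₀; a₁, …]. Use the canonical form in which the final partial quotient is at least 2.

[-4; 13, 2]

-106 ÷ 27 → quotient -4, remainder 2
27 ÷ 2 → quotient 13, remainder 1
2 ÷ 1 → quotient 2, remainder 0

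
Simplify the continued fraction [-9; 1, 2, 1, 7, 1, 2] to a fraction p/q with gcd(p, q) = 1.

Start with 2.
1 + 1/(2/1) = 1 + 1/2 = 3/2
7 + 1/(3/2) = 7 + 2/3 = 23/3
1 + 1/(23/3) = 1 + 3/23 = 26/23
2 + 1/(26/23) = 2 + 23/26 = 75/26
1 + 1/(75/26) = 1 + 26/75 = 101/75
-9 + 1/(101/75) = -9 + 75/101 = -834/101

-834/101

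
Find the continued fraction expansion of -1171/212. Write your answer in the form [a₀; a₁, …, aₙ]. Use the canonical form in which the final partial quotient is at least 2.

Repeatedly divide and take the remainder:
⌊-1171/212⌋ = -6, remainder 101
⌊212/101⌋ = 2, remainder 10
⌊101/10⌋ = 10, remainder 1
⌊10/1⌋ = 10, remainder 0

[-6; 2, 10, 10]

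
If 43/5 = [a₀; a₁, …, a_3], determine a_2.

⌊43/5⌋ = 8, remainder 3
⌊5/3⌋ = 1, remainder 2
⌊3/2⌋ = 1, remainder 1

1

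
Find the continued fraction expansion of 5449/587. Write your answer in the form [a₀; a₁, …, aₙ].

Repeatedly divide and take the remainder:
⌊5449/587⌋ = 9, remainder 166
⌊587/166⌋ = 3, remainder 89
⌊166/89⌋ = 1, remainder 77
⌊89/77⌋ = 1, remainder 12
⌊77/12⌋ = 6, remainder 5
⌊12/5⌋ = 2, remainder 2
⌊5/2⌋ = 2, remainder 1
⌊2/1⌋ = 2, remainder 0

[9; 3, 1, 1, 6, 2, 2, 2]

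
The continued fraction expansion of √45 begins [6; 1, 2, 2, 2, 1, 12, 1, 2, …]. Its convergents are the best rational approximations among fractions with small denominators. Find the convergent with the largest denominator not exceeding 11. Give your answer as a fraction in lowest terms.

a_0 = 6: 6/1  (≤ bound)
a_1 = 1: 7/1  (≤ bound)
a_2 = 2: 20/3  (≤ bound)
a_3 = 2: 47/7  (≤ bound)
a_4 = 2: 114/17  (> 11, stop)

47/7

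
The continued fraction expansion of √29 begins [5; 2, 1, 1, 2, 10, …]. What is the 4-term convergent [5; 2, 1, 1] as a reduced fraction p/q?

Build up convergents one term at a time:
a_0 = 5: 5/1
a_1 = 2: 11/2
a_2 = 1: 16/3
a_3 = 1: 27/5

27/5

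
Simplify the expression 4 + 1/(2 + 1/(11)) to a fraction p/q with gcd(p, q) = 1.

Build up convergents one term at a time:
a_0 = 4: 4/1
a_1 = 2: 9/2
a_2 = 11: 103/23

103/23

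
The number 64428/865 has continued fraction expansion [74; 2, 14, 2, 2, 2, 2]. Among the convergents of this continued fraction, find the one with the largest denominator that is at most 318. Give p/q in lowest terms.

11098/149

List convergents until the denominator exceeds the bound:
a_0 = 74: 74/1  (≤ bound)
a_1 = 2: 149/2  (≤ bound)
a_2 = 14: 2160/29  (≤ bound)
a_3 = 2: 4469/60  (≤ bound)
a_4 = 2: 11098/149  (≤ bound)
a_5 = 2: 26665/358  (> 318, stop)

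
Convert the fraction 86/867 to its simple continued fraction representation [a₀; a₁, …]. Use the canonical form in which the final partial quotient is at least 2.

86 = 0·867 + 86, so a_0 = 0
867 = 10·86 + 7, so a_1 = 10
86 = 12·7 + 2, so a_2 = 12
7 = 3·2 + 1, so a_3 = 3
2 = 2·1 + 0, so a_4 = 2

[0; 10, 12, 3, 2]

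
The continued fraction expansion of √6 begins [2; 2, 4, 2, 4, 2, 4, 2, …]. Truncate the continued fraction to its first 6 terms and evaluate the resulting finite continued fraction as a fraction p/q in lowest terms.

485/198

Start with 2.
4 + 1/(2/1) = 4 + 1/2 = 9/2
2 + 1/(9/2) = 2 + 2/9 = 20/9
4 + 1/(20/9) = 4 + 9/20 = 89/20
2 + 1/(89/20) = 2 + 20/89 = 198/89
2 + 1/(198/89) = 2 + 89/198 = 485/198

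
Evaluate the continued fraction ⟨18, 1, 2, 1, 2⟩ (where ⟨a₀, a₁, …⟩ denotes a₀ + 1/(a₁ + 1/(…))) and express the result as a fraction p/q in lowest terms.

206/11

Build up convergents one term at a time:
a_0 = 18: 18/1
a_1 = 1: 19/1
a_2 = 2: 56/3
a_3 = 1: 75/4
a_4 = 2: 206/11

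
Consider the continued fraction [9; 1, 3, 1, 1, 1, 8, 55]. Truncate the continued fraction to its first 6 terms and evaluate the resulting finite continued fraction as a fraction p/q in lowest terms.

Start with 1.
1 + 1/(1/1) = 1 + 1/1 = 2/1
1 + 1/(2/1) = 1 + 1/2 = 3/2
3 + 1/(3/2) = 3 + 2/3 = 11/3
1 + 1/(11/3) = 1 + 3/11 = 14/11
9 + 1/(14/11) = 9 + 11/14 = 137/14

137/14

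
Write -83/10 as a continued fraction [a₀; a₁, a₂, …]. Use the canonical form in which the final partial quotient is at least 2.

-83 ÷ 10 → quotient -9, remainder 7
10 ÷ 7 → quotient 1, remainder 3
7 ÷ 3 → quotient 2, remainder 1
3 ÷ 1 → quotient 3, remainder 0

[-9; 1, 2, 3]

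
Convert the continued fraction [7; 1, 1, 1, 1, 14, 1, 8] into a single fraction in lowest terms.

Start with 8.
1 + 1/(8/1) = 1 + 1/8 = 9/8
14 + 1/(9/8) = 14 + 8/9 = 134/9
1 + 1/(134/9) = 1 + 9/134 = 143/134
1 + 1/(143/134) = 1 + 134/143 = 277/143
1 + 1/(277/143) = 1 + 143/277 = 420/277
1 + 1/(420/277) = 1 + 277/420 = 697/420
7 + 1/(697/420) = 7 + 420/697 = 5299/697

5299/697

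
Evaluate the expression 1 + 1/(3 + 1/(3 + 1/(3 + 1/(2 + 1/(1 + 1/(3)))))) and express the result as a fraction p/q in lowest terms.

525/403

a_0 = 1: 1/1
a_1 = 3: 4/3
a_2 = 3: 13/10
a_3 = 3: 43/33
a_4 = 2: 99/76
a_5 = 1: 142/109
a_6 = 3: 525/403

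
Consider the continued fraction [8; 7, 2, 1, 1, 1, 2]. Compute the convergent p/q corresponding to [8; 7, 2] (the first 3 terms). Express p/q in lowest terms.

122/15

Start with 2.
7 + 1/(2/1) = 7 + 1/2 = 15/2
8 + 1/(15/2) = 8 + 2/15 = 122/15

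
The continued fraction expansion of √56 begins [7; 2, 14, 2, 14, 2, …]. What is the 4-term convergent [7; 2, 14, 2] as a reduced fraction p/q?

Build up convergents one term at a time:
a_0 = 7: 7/1
a_1 = 2: 15/2
a_2 = 14: 217/29
a_3 = 2: 449/60

449/60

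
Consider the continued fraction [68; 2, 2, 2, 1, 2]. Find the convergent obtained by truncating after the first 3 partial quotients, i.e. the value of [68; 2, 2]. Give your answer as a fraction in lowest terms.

342/5

Collapse the nested fraction from the inside out:
Start with 2.
2 + 1/(2/1) = 2 + 1/2 = 5/2
68 + 1/(5/2) = 68 + 2/5 = 342/5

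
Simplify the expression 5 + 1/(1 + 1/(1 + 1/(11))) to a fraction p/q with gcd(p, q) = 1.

Collapse the nested fraction from the inside out:
Start with 11.
1 + 1/(11/1) = 1 + 1/11 = 12/11
1 + 1/(12/11) = 1 + 11/12 = 23/12
5 + 1/(23/12) = 5 + 12/23 = 127/23

127/23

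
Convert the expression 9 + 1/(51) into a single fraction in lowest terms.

460/51

Start with 51.
9 + 1/(51/1) = 9 + 1/51 = 460/51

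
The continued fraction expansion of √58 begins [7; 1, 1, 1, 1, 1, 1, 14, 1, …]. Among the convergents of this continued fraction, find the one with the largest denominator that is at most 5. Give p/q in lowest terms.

38/5

a_0 = 7: 7/1  (≤ bound)
a_1 = 1: 8/1  (≤ bound)
a_2 = 1: 15/2  (≤ bound)
a_3 = 1: 23/3  (≤ bound)
a_4 = 1: 38/5  (≤ bound)
a_5 = 1: 61/8  (> 5, stop)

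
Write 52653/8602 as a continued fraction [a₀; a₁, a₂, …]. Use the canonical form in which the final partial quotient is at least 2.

Run the Euclidean algorithm, recording each quotient:
⌊52653/8602⌋ = 6, remainder 1041
⌊8602/1041⌋ = 8, remainder 274
⌊1041/274⌋ = 3, remainder 219
⌊274/219⌋ = 1, remainder 55
⌊219/55⌋ = 3, remainder 54
⌊55/54⌋ = 1, remainder 1
⌊54/1⌋ = 54, remainder 0

[6; 8, 3, 1, 3, 1, 54]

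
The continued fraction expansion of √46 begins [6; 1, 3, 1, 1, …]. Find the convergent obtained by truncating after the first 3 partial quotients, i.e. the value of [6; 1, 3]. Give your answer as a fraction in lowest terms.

Build up convergents one term at a time:
a_0 = 6: 6/1
a_1 = 1: 7/1
a_2 = 3: 27/4

27/4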